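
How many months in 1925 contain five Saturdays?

4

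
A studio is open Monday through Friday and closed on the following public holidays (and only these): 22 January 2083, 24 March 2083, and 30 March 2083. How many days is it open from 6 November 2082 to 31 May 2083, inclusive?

144 working days

6 November 2082 is a Friday.
That's 207 days from start to end, counting both.
207 = 7 × 29 + 4, so there are 29 full weeks plus 4 extra days.
Each full week contributes 5 weekdays (Mon–Fri): 29 × 5 = 145.
The 4 extra days are Friday, Saturday, Sunday, Monday — 2 of them qualify.
Total: 145 + 2 = 147.
Holidays: 22 January 2083 (Fri); 24 March 2083 (Wed); 30 March 2083 (Tue).
All 3 holidays fall on weekdays, so subtract 3.
Business days: 147 − 3 = 144.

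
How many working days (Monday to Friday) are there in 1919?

1919-01-01 is a Wednesday.
From 1919-01-01 to 1919-12-31 is 365 days inclusive.
365 = 7 × 52 + 1, so there are 52 full weeks plus 1 extra day.
Each full week contributes 5 weekdays (Mon–Fri): 52 × 5 = 260.
The 1 extra day is Wed — 1 of them qualifies.
Total: 260 + 1 = 261.

261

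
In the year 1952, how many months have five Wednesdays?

A month has five Wednesdays exactly when Wednesday falls within its first (length − 28) days.
Jan: 31 days, starts Tue → 5 of Tue, Wed, Thu ✓
Feb: 29 days, starts Fri → 5 of Fri
Mar: 31 days, starts Sat → 5 of Sat, Sun, Mon
Apr: 30 days, starts Tue → 5 of Tue, Wed ✓
May: 31 days, starts Thu → 5 of Thu, Fri, Sat
Jun: 30 days, starts Sun → 5 of Sun, Mon
Jul: 31 days, starts Tue → 5 of Tue, Wed, Thu ✓
Aug: 31 days, starts Fri → 5 of Fri, Sat, Sun
Sep: 30 days, starts Mon → 5 of Mon, Tue
Oct: 31 days, starts Wed → 5 of Wed, Thu, Fri ✓
Nov: 30 days, starts Sat → 5 of Sat, Sun
Dec: 31 days, starts Mon → 5 of Mon, Tue, Wed ✓
Months with five Wednesdays: Jan, Apr, Jul, Oct, Dec.

5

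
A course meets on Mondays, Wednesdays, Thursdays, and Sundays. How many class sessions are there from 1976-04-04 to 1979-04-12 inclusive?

1976-04-04 is a Sunday.
That's 1104 days from start to end, counting both.
1104 = 7 × 157 + 5, so there are 157 full weeks plus 5 extra days.
Each full week contributes 4 days from the set (Mon, Wed, Thu, Sun): 157 × 4 = 628.
The 5 extra days are Sunday, Monday, Tuesday, Wednesday, Thursday — 4 of them qualify.
Total: 628 + 4 = 632.

632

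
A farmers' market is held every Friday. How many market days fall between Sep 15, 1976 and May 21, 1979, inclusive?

140

Sep 15, 1976 is a Wednesday.
From Sep 15, 1976 to May 21, 1979 is 979 days inclusive.
979 = 7 × 139 + 6, so there are 139 full weeks plus 6 extra days.
Each full week contributes one Friday: 139 so far.
The 6 extra days are Wed, Thu, Fri, Sat, Sun, Mon — 1 of them qualifies.
Total: 139 + 1 = 140.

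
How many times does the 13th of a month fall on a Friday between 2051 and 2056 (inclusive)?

10

Friday-the-13ths by year:
2051: Jan, Oct
2052: Sep, Dec
2053: Jun
2054: Feb, Mar, Nov
2055: Aug
2056: Oct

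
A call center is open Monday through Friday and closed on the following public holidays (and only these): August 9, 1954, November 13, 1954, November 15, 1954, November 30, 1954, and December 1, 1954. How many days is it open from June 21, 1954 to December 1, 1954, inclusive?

114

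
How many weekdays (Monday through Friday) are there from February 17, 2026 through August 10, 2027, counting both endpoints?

February 17, 2026 is a Tuesday.
From February 17, 2026 to August 10, 2027 is 540 days inclusive.
540 = 7 × 77 + 1, so there are 77 full weeks plus 1 extra day.
Each full week contributes 5 weekdays (Mon–Fri): 77 × 5 = 385.
The 1 extra day is Tue — 1 of them qualifies.
Total: 385 + 1 = 386.

386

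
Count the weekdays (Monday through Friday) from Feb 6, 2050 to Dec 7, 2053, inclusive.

1000

Feb 6, 2050 is a Sunday.
From Feb 6, 2050 to Dec 7, 2053 is 1401 days inclusive.
1401 = 7 × 200 + 1, so there are 200 full weeks plus 1 extra day.
Each full week contributes 5 weekdays (Mon–Fri): 200 × 5 = 1000.
The 1 extra day is Sunday — none qualify.
Total: 1000 + 0 = 1000.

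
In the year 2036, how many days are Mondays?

52

January 1, 2036 is a Tuesday.
From January 1, 2036 to December 31, 2036 is 366 days inclusive.
366 = 7 × 52 + 2, so there are 52 full weeks plus 2 extra days.
Each full week contributes one Monday: 52 so far.
The 2 extra days are Tuesday, Wednesday — none qualify.
Total: 52 + 0 = 52.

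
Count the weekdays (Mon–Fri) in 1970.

Jan 1, 1970 is a Thursday.
That's 365 days from start to end, counting both.
365 = 7 × 52 + 1, so there are 52 full weeks plus 1 extra day.
Each full week contributes 5 weekdays (Mon–Fri): 52 × 5 = 260.
The 1 extra day is Thursday — 1 of them qualifies.
Total: 260 + 1 = 261.

261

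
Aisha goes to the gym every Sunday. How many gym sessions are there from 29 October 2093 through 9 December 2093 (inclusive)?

29 October 2093 is a Thursday.
The range spans 42 days (inclusive of both endpoints).
42 = 7 × 6, so the span is exactly 6 full weeks.
Each full week contributes one Sunday: 6 so far.

6 Sundays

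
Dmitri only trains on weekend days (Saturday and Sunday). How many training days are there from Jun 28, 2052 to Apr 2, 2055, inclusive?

288

Jun 28, 2052 is a Friday.
That's 1009 days from start to end, counting both.
1009 = 7 × 144 + 1, so there are 144 full weeks plus 1 extra day.
Each full week contributes 2 weekend days (Sat, Sun): 144 × 2 = 288.
The 1 extra day is Friday — none qualify.
Total: 288 + 0 = 288.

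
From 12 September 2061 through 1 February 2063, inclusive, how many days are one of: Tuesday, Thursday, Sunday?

12 September 2061 is a Monday.
That's 508 days from start to end, counting both.
508 = 7 × 72 + 4, so there are 72 full weeks plus 4 extra days.
Each full week contributes 3 days from the set (Tue, Thu, Sun): 72 × 3 = 216.
The 4 extra days are Mon, Tue, Wed, Thu — 2 of them qualify.
Total: 216 + 2 = 218.

218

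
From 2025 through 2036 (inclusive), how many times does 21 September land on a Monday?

Day of week of September 21 in each year:
2025: Sun, 2026: Mon ✓, 2027: Tue, 2028: Thu, 2029: Fri, 2030: Sat, 2031: Sun, 2032: Tue, 2033: Wed, 2034: Thu, 2035: Fri, 2036: Sun
Mondays: 2026.

1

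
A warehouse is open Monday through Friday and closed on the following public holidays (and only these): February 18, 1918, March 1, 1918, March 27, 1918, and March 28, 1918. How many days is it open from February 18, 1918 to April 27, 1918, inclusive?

46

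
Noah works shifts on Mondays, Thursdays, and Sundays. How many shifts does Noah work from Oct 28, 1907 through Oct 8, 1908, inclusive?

149

Oct 28, 1907 is a Monday.
That's 347 days from start to end, counting both.
347 = 7 × 49 + 4, so there are 49 full weeks plus 4 extra days.
Each full week contributes 3 days from the set (Mon, Thu, Sun): 49 × 3 = 147.
The 4 extra days are Monday, Tuesday, Wednesday, Thursday — 2 of them qualify.
Total: 147 + 2 = 149.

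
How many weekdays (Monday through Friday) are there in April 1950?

1 April 1950 is a Saturday.
The range spans 30 days (inclusive of both endpoints).
30 = 7 × 4 + 2, so there are 4 full weeks plus 2 extra days.
Each full week contributes 5 weekdays (Mon–Fri): 4 × 5 = 20.
The 2 extra days are Saturday, Sunday — none qualify.
Total: 20 + 0 = 20.

20 weekdays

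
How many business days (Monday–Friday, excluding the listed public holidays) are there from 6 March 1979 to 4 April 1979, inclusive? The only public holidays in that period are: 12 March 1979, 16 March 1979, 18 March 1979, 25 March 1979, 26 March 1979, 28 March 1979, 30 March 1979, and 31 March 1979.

6 March 1979 is a Tuesday.
That's 30 days from start to end, counting both.
30 = 7 × 4 + 2, so there are 4 full weeks plus 2 extra days.
Each full week contributes 5 weekdays (Mon–Fri): 4 × 5 = 20.
The 2 extra days are Tue, Wed — 2 of them qualify.
Total: 20 + 2 = 22.
Holidays: 12 March 1979 (Mon); 16 March 1979 (Fri); 18 March 1979 (Sun); 25 March 1979 (Sun); 26 March 1979 (Mon); 28 March 1979 (Wed); 30 March 1979 (Fri); 31 March 1979 (Sat).
5 of the 8 holidays fall on weekdays; the rest are weekends and were already excluded.
Business days: 22 − 5 = 17.

17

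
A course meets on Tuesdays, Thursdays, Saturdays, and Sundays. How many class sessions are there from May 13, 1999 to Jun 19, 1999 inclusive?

May 13, 1999 is a Thursday.
The range spans 38 days (inclusive of both endpoints).
38 = 7 × 5 + 3, so there are 5 full weeks plus 3 extra days.
Each full week contributes 4 days from the set (Tue, Thu, Sat, Sun): 5 × 4 = 20.
The 3 extra days are Thursday, Friday, Saturday — 2 of them qualify.
Total: 20 + 2 = 22.

22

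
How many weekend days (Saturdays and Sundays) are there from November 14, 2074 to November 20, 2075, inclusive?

November 14, 2074 is a Wednesday.
The range spans 372 days (inclusive of both endpoints).
372 = 7 × 53 + 1, so there are 53 full weeks plus 1 extra day.
Each full week contributes 2 weekend days (Sat, Sun): 53 × 2 = 106.
The 1 extra day is Wed — none qualify.
Total: 106 + 0 = 106.

106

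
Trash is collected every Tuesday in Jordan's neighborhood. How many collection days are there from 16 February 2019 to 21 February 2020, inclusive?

53

16 February 2019 is a Saturday.
From 16 February 2019 to 21 February 2020 is 371 days inclusive.
371 = 7 × 53, so the span is exactly 53 full weeks.
Each full week contributes one Tuesday: 53 so far.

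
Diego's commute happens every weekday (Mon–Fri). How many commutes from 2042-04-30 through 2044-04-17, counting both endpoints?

513

2042-04-30 is a Wednesday.
That's 719 days from start to end, counting both.
719 = 7 × 102 + 5, so there are 102 full weeks plus 5 extra days.
Each full week contributes 5 weekdays (Mon–Fri): 102 × 5 = 510.
The 5 extra days are Wednesday, Thursday, Friday, Saturday, Sunday — 3 of them qualify.
Total: 510 + 3 = 513.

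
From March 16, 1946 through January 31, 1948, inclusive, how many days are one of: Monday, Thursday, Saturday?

295

March 16, 1946 is a Saturday.
That's 687 days from start to end, counting both.
687 = 7 × 98 + 1, so there are 98 full weeks plus 1 extra day.
Each full week contributes 3 days from the set (Mon, Thu, Sat): 98 × 3 = 294.
The 1 extra day is Sat — 1 of them qualifies.
Total: 294 + 1 = 295.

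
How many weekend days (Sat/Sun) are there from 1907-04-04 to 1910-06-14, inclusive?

334

1907-04-04 is a Thursday.
From 1907-04-04 to 1910-06-14 is 1168 days inclusive.
1168 = 7 × 166 + 6, so there are 166 full weeks plus 6 extra days.
Each full week contributes 2 weekend days (Sat, Sun): 166 × 2 = 332.
The 6 extra days are Thursday, Friday, Saturday, Sunday, Monday, Tuesday — 2 of them qualify.
Total: 332 + 2 = 334.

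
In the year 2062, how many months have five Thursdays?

A month has five Thursdays exactly when Thursday falls within its first (length − 28) days.
Jan: 31 days, starts Sun → 5 of Sun, Mon, Tue
Feb: 28 days, starts Wed → 5 of (none)
Mar: 31 days, starts Wed → 5 of Wed, Thu, Fri ✓
Apr: 30 days, starts Sat → 5 of Sat, Sun
May: 31 days, starts Mon → 5 of Mon, Tue, Wed
Jun: 30 days, starts Thu → 5 of Thu, Fri ✓
Jul: 31 days, starts Sat → 5 of Sat, Sun, Mon
Aug: 31 days, starts Tue → 5 of Tue, Wed, Thu ✓
Sep: 30 days, starts Fri → 5 of Fri, Sat
Oct: 31 days, starts Sun → 5 of Sun, Mon, Tue
Nov: 30 days, starts Wed → 5 of Wed, Thu ✓
Dec: 31 days, starts Fri → 5 of Fri, Sat, Sun
Months with five Thursdays: Mar, Jun, Aug, Nov.

4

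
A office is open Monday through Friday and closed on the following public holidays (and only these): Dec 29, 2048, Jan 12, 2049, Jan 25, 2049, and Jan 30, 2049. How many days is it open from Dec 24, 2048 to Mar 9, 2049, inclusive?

51

Dec 24, 2048 is a Thursday.
That's 76 days from start to end, counting both.
76 = 7 × 10 + 6, so there are 10 full weeks plus 6 extra days.
Each full week contributes 5 weekdays (Mon–Fri): 10 × 5 = 50.
The 6 extra days are Thursday, Friday, Saturday, Sunday, Monday, Tuesday — 4 of them qualify.
Total: 50 + 4 = 54.
Holidays: Dec 29, 2048 (Tue); Jan 12, 2049 (Tue); Jan 25, 2049 (Mon); Jan 30, 2049 (Sat).
3 of the 4 holidays fall on weekdays; the rest are weekends and were already excluded.
Business days: 54 − 3 = 51.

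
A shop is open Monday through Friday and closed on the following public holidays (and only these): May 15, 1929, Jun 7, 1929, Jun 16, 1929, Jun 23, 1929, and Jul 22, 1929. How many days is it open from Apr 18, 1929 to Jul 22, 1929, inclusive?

65 working days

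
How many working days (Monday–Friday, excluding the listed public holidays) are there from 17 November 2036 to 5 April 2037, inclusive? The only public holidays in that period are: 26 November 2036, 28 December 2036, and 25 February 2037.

98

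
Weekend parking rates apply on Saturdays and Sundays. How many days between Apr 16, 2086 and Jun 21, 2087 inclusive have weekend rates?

123

Apr 16, 2086 is a Tuesday.
From Apr 16, 2086 to Jun 21, 2087 is 432 days inclusive.
432 = 7 × 61 + 5, so there are 61 full weeks plus 5 extra days.
Each full week contributes 2 weekend days (Sat, Sun): 61 × 2 = 122.
The 5 extra days are Tue, Wed, Thu, Fri, Sat — 1 of them qualifies.
Total: 122 + 1 = 123.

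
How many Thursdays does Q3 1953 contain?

13

1 July 1953 is a Wednesday.
From 1 July 1953 to 30 September 1953 is 92 days inclusive.
92 = 7 × 13 + 1, so there are 13 full weeks plus 1 extra day.
Each full week contributes one Thursday: 13 so far.
The 1 extra day is Wednesday — none qualify.
Total: 13 + 0 = 13.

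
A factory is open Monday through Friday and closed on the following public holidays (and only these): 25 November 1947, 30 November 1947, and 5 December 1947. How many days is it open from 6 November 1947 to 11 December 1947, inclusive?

24 business days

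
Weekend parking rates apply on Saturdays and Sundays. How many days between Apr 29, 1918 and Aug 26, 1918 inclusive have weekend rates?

34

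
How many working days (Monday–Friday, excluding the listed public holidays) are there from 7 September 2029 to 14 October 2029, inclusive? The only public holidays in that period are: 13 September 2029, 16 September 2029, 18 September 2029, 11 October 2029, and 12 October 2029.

7 September 2029 is a Friday.
From 7 September 2029 to 14 October 2029 is 38 days inclusive.
38 = 7 × 5 + 3, so there are 5 full weeks plus 3 extra days.
Each full week contributes 5 weekdays (Mon–Fri): 5 × 5 = 25.
The 3 extra days are Friday, Saturday, Sunday — 1 of them qualifies.
Total: 25 + 1 = 26.
Holidays: 13 September 2029 (Thu); 16 September 2029 (Sun); 18 September 2029 (Tue); 11 October 2029 (Thu); 12 October 2029 (Fri).
4 of the 5 holidays fall on weekdays; the rest are weekends and were already excluded.
Business days: 26 − 4 = 22.

22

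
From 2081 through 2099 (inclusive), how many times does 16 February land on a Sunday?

3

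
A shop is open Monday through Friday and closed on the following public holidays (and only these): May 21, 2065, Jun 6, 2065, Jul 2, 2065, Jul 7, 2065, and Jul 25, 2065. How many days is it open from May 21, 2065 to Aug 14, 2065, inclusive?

May 21, 2065 is a Thursday.
The range spans 86 days (inclusive of both endpoints).
86 = 7 × 12 + 2, so there are 12 full weeks plus 2 extra days.
Each full week contributes 5 weekdays (Mon–Fri): 12 × 5 = 60.
The 2 extra days are Thursday, Friday — 2 of them qualify.
Total: 60 + 2 = 62.
Holidays: May 21, 2065 (Thu); Jun 6, 2065 (Sat); Jul 2, 2065 (Thu); Jul 7, 2065 (Tue); Jul 25, 2065 (Sat).
3 of the 5 holidays fall on weekdays; the rest are weekends and were already excluded.
Business days: 62 − 3 = 59.

59 working days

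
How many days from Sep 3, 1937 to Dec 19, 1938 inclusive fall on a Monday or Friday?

136

Sep 3, 1937 is a Friday.
From Sep 3, 1937 to Dec 19, 1938 is 473 days inclusive.
473 = 7 × 67 + 4, so there are 67 full weeks plus 4 extra days.
Each full week contributes 2 days from the set (Mon, Fri): 67 × 2 = 134.
The 4 extra days are Friday, Saturday, Sunday, Monday — 2 of them qualify.
Total: 134 + 2 = 136.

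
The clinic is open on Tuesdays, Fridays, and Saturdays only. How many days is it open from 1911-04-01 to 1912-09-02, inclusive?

223

1911-04-01 is a Saturday.
From 1911-04-01 to 1912-09-02 is 521 days inclusive.
521 = 7 × 74 + 3, so there are 74 full weeks plus 3 extra days.
Each full week contributes 3 days from the set (Tue, Fri, Sat): 74 × 3 = 222.
The 3 extra days are Sat, Sun, Mon — 1 of them qualifies.
Total: 222 + 1 = 223.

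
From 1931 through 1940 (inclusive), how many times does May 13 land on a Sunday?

1

Day of week of May 13 in each year:
1931: Wed, 1932: Fri, 1933: Sat, 1934: Sun ✓, 1935: Mon, 1936: Wed, 1937: Thu, 1938: Fri, 1939: Sat, 1940: Mon
Sundays: 1934.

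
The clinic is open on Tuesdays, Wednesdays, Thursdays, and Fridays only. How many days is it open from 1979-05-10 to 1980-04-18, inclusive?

198

1979-05-10 is a Thursday.
That's 345 days from start to end, counting both.
345 = 7 × 49 + 2, so there are 49 full weeks plus 2 extra days.
Each full week contributes 4 days from the set (Tue, Wed, Thu, Fri): 49 × 4 = 196.
The 2 extra days are Thu, Fri — 2 of them qualify.
Total: 196 + 2 = 198.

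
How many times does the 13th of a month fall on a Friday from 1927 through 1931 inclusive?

10

Friday-the-13ths by year:
1927: May
1928: Jan, Apr, Jul
1929: Sep, Dec
1930: Jun
1931: Feb, Mar, Nov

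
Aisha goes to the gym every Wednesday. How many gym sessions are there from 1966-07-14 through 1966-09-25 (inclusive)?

1966-07-14 is a Thursday.
That's 74 days from start to end, counting both.
74 = 7 × 10 + 4, so there are 10 full weeks plus 4 extra days.
Each full week contributes one Wednesday: 10 so far.
The 4 extra days are Thu, Fri, Sat, Sun — none qualify.
Total: 10 + 0 = 10.

10 Wednesdays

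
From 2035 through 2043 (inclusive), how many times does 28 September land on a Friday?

Day of week of September 28 in each year:
2035: Fri ✓, 2036: Sun, 2037: Mon, 2038: Tue, 2039: Wed, 2040: Fri ✓, 2041: Sat, 2042: Sun, 2043: Mon
Fridays: 2035, 2040.

2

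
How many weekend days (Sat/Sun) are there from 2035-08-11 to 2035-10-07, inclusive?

18

2035-08-11 is a Saturday.
From 2035-08-11 to 2035-10-07 is 58 days inclusive.
58 = 7 × 8 + 2, so there are 8 full weeks plus 2 extra days.
Each full week contributes 2 weekend days (Sat, Sun): 8 × 2 = 16.
The 2 extra days are Saturday, Sunday — 2 of them qualify.
Total: 16 + 2 = 18.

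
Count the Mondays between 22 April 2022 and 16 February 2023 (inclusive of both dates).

43 Mondays

22 April 2022 is a Friday.
The range spans 301 days (inclusive of both endpoints).
301 = 7 × 43, so the span is exactly 43 full weeks.
Each full week contributes one Monday: 43 so far.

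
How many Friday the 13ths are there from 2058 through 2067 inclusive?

Friday-the-13ths by year:
2058: Sep, Dec
2059: Jun
2060: Feb, Aug
2061: May
2062: Jan, Oct
2063: Apr, Jul
2064: Jun
2065: Feb, Mar, Nov
2066: Aug
2067: May

16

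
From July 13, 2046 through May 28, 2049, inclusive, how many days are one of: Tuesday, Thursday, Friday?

451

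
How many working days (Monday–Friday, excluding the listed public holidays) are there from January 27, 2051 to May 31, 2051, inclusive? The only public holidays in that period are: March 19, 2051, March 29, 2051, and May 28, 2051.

88

January 27, 2051 is a Friday.
That's 125 days from start to end, counting both.
125 = 7 × 17 + 6, so there are 17 full weeks plus 6 extra days.
Each full week contributes 5 weekdays (Mon–Fri): 17 × 5 = 85.
The 6 extra days are Friday, Saturday, Sunday, Monday, Tuesday, Wednesday — 4 of them qualify.
Total: 85 + 4 = 89.
Holidays: March 19, 2051 (Sun); March 29, 2051 (Wed); May 28, 2051 (Sun).
1 of the 3 holidays fall on weekdays; the rest are weekends and were already excluded.
Business days: 89 − 1 = 88.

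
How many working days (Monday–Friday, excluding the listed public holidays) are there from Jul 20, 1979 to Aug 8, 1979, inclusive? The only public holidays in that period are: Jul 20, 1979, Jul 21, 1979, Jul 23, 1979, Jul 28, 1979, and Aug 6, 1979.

Jul 20, 1979 is a Friday.
The range spans 20 days (inclusive of both endpoints).
20 = 7 × 2 + 6, so there are 2 full weeks plus 6 extra days.
Each full week contributes 5 weekdays (Mon–Fri): 2 × 5 = 10.
The 6 extra days are Fri, Sat, Sun, Mon, Tue, Wed — 4 of them qualify.
Total: 10 + 4 = 14.
Holidays: Jul 20, 1979 (Fri); Jul 21, 1979 (Sat); Jul 23, 1979 (Mon); Jul 28, 1979 (Sat); Aug 6, 1979 (Mon).
3 of the 5 holidays fall on weekdays; the rest are weekends and were already excluded.
Business days: 14 − 3 = 11.

11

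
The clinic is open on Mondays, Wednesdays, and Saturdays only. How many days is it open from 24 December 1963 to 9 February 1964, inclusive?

24 December 1963 is a Tuesday.
The range spans 48 days (inclusive of both endpoints).
48 = 7 × 6 + 6, so there are 6 full weeks plus 6 extra days.
Each full week contributes 3 days from the set (Mon, Wed, Sat): 6 × 3 = 18.
The 6 extra days are Tue, Wed, Thu, Fri, Sat, Sun — 2 of them qualify.
Total: 18 + 2 = 20.

20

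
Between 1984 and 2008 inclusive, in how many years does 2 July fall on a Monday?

Day of week of July 2 in each year:
1984: Mon ✓, 1985: Tue, 1986: Wed, 1987: Thu, 1988: Sat, 1989: Sun, 1990: Mon ✓, 1991: Tue, 1992: Thu, 1993: Fri, 1994: Sat, 1995: Sun, 1996: Tue, 1997: Wed, 1998: Thu, 1999: Fri, 2000: Sun, 2001: Mon ✓, 2002: Tue, 2003: Wed, 2004: Fri, 2005: Sat, 2006: Sun, 2007: Mon ✓, 2008: Wed
Mondays: 1984, 1990, 2001, 2007.

4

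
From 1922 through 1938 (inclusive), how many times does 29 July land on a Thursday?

Day of week of July 29 in each year:
1922: Sat, 1923: Sun, 1924: Tue, 1925: Wed, 1926: Thu ✓, 1927: Fri, 1928: Sun, 1929: Mon, 1930: Tue, 1931: Wed, 1932: Fri, 1933: Sat, 1934: Sun, 1935: Mon, 1936: Wed, 1937: Thu ✓, 1938: Fri
Thursdays: 1926, 1937.

2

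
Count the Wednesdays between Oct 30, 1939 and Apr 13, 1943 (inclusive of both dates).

Oct 30, 1939 is a Monday.
From Oct 30, 1939 to Apr 13, 1943 is 1262 days inclusive.
1262 = 7 × 180 + 2, so there are 180 full weeks plus 2 extra days.
Each full week contributes one Wednesday: 180 so far.
The 2 extra days are Mon, Tue — none qualify.
Total: 180 + 0 = 180.

180 Wednesdays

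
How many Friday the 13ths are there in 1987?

3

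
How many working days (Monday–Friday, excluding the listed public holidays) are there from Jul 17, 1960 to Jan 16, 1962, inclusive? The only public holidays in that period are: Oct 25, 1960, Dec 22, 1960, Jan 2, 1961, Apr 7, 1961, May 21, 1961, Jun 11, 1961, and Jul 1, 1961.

388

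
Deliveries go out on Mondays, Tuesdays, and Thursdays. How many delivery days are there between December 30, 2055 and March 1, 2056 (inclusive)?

27

December 30, 2055 is a Thursday.
From December 30, 2055 to March 1, 2056 is 63 days inclusive.
63 = 7 × 9, so the span is exactly 9 full weeks.
Each full week contributes 3 days from the set (Mon, Tue, Thu): 9 × 3 = 27.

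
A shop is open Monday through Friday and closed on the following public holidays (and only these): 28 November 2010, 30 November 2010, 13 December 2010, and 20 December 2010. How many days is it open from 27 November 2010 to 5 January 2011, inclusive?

27 November 2010 is a Saturday.
That's 40 days from start to end, counting both.
40 = 7 × 5 + 5, so there are 5 full weeks plus 5 extra days.
Each full week contributes 5 weekdays (Mon–Fri): 5 × 5 = 25.
The 5 extra days are Saturday, Sunday, Monday, Tuesday, Wednesday — 3 of them qualify.
Total: 25 + 3 = 28.
Holidays: 28 November 2010 (Sun); 30 November 2010 (Tue); 13 December 2010 (Mon); 20 December 2010 (Mon).
3 of the 4 holidays fall on weekdays; the rest are weekends and were already excluded.
Business days: 28 − 3 = 25.

25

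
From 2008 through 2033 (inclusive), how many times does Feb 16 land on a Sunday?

Day of week of February 16 in each year:
2008: Sat, 2009: Mon, 2010: Tue, 2011: Wed, 2012: Thu, 2013: Sat, 2014: Sun ✓, 2015: Mon, 2016: Tue, 2017: Thu, 2018: Fri, 2019: Sat, 2020: Sun ✓, 2021: Tue, 2022: Wed, 2023: Thu, 2024: Fri, 2025: Sun ✓, 2026: Mon, 2027: Tue, 2028: Wed, 2029: Fri, 2030: Sat, 2031: Sun ✓, 2032: Mon, 2033: Wed
Sundays: 2014, 2020, 2025, 2031.

4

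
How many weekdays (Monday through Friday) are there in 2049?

1 January 2049 is a Friday.
That's 365 days from start to end, counting both.
365 = 7 × 52 + 1, so there are 52 full weeks plus 1 extra day.
Each full week contributes 5 weekdays (Mon–Fri): 52 × 5 = 260.
The 1 extra day is Fri — 1 of them qualifies.
Total: 260 + 1 = 261.

261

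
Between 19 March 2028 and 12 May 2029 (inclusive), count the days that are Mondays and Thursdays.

19 March 2028 is a Sunday.
That's 420 days from start to end, counting both.
420 = 7 × 60, so the span is exactly 60 full weeks.
Each full week contributes 2 days from the set (Mon, Thu): 60 × 2 = 120.

120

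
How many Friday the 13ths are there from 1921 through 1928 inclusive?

14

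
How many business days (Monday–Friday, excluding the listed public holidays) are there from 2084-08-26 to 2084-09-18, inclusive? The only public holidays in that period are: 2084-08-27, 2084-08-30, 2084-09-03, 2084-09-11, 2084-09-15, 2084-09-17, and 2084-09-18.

2084-08-26 is a Saturday.
That's 24 days from start to end, counting both.
24 = 7 × 3 + 3, so there are 3 full weeks plus 3 extra days.
Each full week contributes 5 weekdays (Mon–Fri): 3 × 5 = 15.
The 3 extra days are Saturday, Sunday, Monday — 1 of them qualifies.
Total: 15 + 1 = 16.
Holidays: 2084-08-27 (Sun); 2084-08-30 (Wed); 2084-09-03 (Sun); 2084-09-11 (Mon); 2084-09-15 (Fri); 2084-09-17 (Sun); 2084-09-18 (Mon).
4 of the 7 holidays fall on weekdays; the rest are weekends and were already excluded.
Business days: 16 − 4 = 12.

12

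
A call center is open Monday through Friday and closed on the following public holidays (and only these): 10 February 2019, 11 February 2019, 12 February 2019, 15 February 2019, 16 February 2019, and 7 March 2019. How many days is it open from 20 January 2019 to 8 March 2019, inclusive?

20 January 2019 is a Sunday.
The range spans 48 days (inclusive of both endpoints).
48 = 7 × 6 + 6, so there are 6 full weeks plus 6 extra days.
Each full week contributes 5 weekdays (Mon–Fri): 6 × 5 = 30.
The 6 extra days are Sun, Mon, Tue, Wed, Thu, Fri — 5 of them qualify.
Total: 30 + 5 = 35.
Holidays: 10 February 2019 (Sun); 11 February 2019 (Mon); 12 February 2019 (Tue); 15 February 2019 (Fri); 16 February 2019 (Sat); 7 March 2019 (Thu).
4 of the 6 holidays fall on weekdays; the rest are weekends and were already excluded.
Business days: 35 − 4 = 31.

31 working days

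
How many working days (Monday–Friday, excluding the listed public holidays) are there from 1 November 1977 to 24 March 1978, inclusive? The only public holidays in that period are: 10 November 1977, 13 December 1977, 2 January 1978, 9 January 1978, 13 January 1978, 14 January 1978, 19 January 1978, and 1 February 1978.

1 November 1977 is a Tuesday.
That's 144 days from start to end, counting both.
144 = 7 × 20 + 4, so there are 20 full weeks plus 4 extra days.
Each full week contributes 5 weekdays (Mon–Fri): 20 × 5 = 100.
The 4 extra days are Tuesday, Wednesday, Thursday, Friday — 4 of them qualify.
Total: 100 + 4 = 104.
Holidays: 10 November 1977 (Thu); 13 December 1977 (Tue); 2 January 1978 (Mon); 9 January 1978 (Mon); 13 January 1978 (Fri); 14 January 1978 (Sat); 19 January 1978 (Thu); 1 February 1978 (Wed).
7 of the 8 holidays fall on weekdays; the rest are weekends and were already excluded.
Business days: 104 − 7 = 97.

97 working days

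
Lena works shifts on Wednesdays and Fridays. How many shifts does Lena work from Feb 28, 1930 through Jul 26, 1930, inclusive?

Feb 28, 1930 is a Friday.
That's 149 days from start to end, counting both.
149 = 7 × 21 + 2, so there are 21 full weeks plus 2 extra days.
Each full week contributes 2 days from the set (Wed, Fri): 21 × 2 = 42.
The 2 extra days are Friday, Saturday — 1 of them qualifies.
Total: 42 + 1 = 43.

43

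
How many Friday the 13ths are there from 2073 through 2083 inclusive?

Friday-the-13ths by year:
2073: Jan, Oct
2074: Apr, Jul
2075: Sep, Dec
2076: Mar, Nov
2077: Aug
2078: May
2079: Jan, Oct
2080: Sep, Dec
2081: Jun
2082: Feb, Mar, Nov
2083: Aug

19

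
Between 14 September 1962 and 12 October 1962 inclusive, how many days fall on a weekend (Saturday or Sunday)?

8

14 September 1962 is a Friday.
From 14 September 1962 to 12 October 1962 is 29 days inclusive.
29 = 7 × 4 + 1, so there are 4 full weeks plus 1 extra day.
Each full week contributes 2 weekend days (Sat, Sun): 4 × 2 = 8.
The 1 extra day is Fri — none qualify.
Total: 8 + 0 = 8.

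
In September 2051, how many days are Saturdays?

5

September 1, 2051 is a Friday.
From September 1, 2051 to September 30, 2051 is 30 days inclusive.
30 = 7 × 4 + 2, so there are 4 full weeks plus 2 extra days.
Each full week contributes one Saturday: 4 so far.
The 2 extra days are Fri, Sat — 1 of them qualifies.
Total: 4 + 1 = 5.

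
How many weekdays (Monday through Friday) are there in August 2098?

21 weekdays

1 August 2098 is a Friday.
From 1 August 2098 to 31 August 2098 is 31 days inclusive.
31 = 7 × 4 + 3, so there are 4 full weeks plus 3 extra days.
Each full week contributes 5 weekdays (Mon–Fri): 4 × 5 = 20.
The 3 extra days are Friday, Saturday, Sunday — 1 of them qualifies.
Total: 20 + 1 = 21.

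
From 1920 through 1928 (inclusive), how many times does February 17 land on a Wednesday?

Day of week of February 17 in each year:
1920: Tue, 1921: Thu, 1922: Fri, 1923: Sat, 1924: Sun, 1925: Tue, 1926: Wed ✓, 1927: Thu, 1928: Fri
Wednesdays: 1926.

1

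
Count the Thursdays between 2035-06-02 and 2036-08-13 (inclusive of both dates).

2035-06-02 is a Saturday.
That's 439 days from start to end, counting both.
439 = 7 × 62 + 5, so there are 62 full weeks plus 5 extra days.
Each full week contributes one Thursday: 62 so far.
The 5 extra days are Sat, Sun, Mon, Tue, Wed — none qualify.
Total: 62 + 0 = 62.

62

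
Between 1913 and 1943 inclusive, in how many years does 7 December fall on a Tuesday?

5

Day of week of December 7 in each year:
1913: Sun, 1914: Mon, 1915: Tue ✓, 1916: Thu, 1917: Fri, 1918: Sat, 1919: Sun, 1920: Tue ✓, 1921: Wed, 1922: Thu, 1923: Fri, 1924: Sun, 1925: Mon, 1926: Tue ✓, 1927: Wed, 1928: Fri, 1929: Sat, 1930: Sun, 1931: Mon, 1932: Wed, 1933: Thu, 1934: Fri, 1935: Sat, 1936: Mon, 1937: Tue ✓, 1938: Wed, 1939: Thu, 1940: Sat, 1941: Sun, 1942: Mon, 1943: Tue ✓
Tuesdays: 1915, 1920, 1926, 1937, 1943.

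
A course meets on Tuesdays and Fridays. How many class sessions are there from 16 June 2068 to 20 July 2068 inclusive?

16 June 2068 is a Saturday.
That's 35 days from start to end, counting both.
35 = 7 × 5, so the span is exactly 5 full weeks.
Each full week contributes 2 days from the set (Tue, Fri): 5 × 2 = 10.
Total: 10.

10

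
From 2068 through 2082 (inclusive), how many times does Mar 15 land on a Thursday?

2

Day of week of March 15 in each year:
2068: Thu ✓, 2069: Fri, 2070: Sat, 2071: Sun, 2072: Tue, 2073: Wed, 2074: Thu ✓, 2075: Fri, 2076: Sun, 2077: Mon, 2078: Tue, 2079: Wed, 2080: Fri, 2081: Sat, 2082: Sun
Thursdays: 2068, 2074.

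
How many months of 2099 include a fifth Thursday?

A month has five Thursdays exactly when Thursday falls within its first (length − 28) days.
Jan: 31 days, starts Thu → 5 of Thu, Fri, Sat ✓
Feb: 28 days, starts Sun → 5 of (none)
Mar: 31 days, starts Sun → 5 of Sun, Mon, Tue
Apr: 30 days, starts Wed → 5 of Wed, Thu ✓
May: 31 days, starts Fri → 5 of Fri, Sat, Sun
Jun: 30 days, starts Mon → 5 of Mon, Tue
Jul: 31 days, starts Wed → 5 of Wed, Thu, Fri ✓
Aug: 31 days, starts Sat → 5 of Sat, Sun, Mon
Sep: 30 days, starts Tue → 5 of Tue, Wed
Oct: 31 days, starts Thu → 5 of Thu, Fri, Sat ✓
Nov: 30 days, starts Sun → 5 of Sun, Mon
Dec: 31 days, starts Tue → 5 of Tue, Wed, Thu ✓
Months with five Thursdays: Jan, Apr, Jul, Oct, Dec.

5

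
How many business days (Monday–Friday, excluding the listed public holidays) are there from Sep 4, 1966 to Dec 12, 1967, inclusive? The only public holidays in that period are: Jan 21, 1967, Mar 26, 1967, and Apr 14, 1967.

331 business days

Sep 4, 1966 is a Sunday.
From Sep 4, 1966 to Dec 12, 1967 is 465 days inclusive.
465 = 7 × 66 + 3, so there are 66 full weeks plus 3 extra days.
Each full week contributes 5 weekdays (Mon–Fri): 66 × 5 = 330.
The 3 extra days are Sunday, Monday, Tuesday — 2 of them qualify.
Total: 330 + 2 = 332.
Holidays: Jan 21, 1967 (Sat); Mar 26, 1967 (Sun); Apr 14, 1967 (Fri).
1 of the 3 holidays fall on weekdays; the rest are weekends and were already excluded.
Business days: 332 − 1 = 331.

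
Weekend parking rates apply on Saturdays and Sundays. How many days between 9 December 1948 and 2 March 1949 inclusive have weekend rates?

24

9 December 1948 is a Thursday.
That's 84 days from start to end, counting both.
84 = 7 × 12, so the span is exactly 12 full weeks.
Each full week contributes 2 weekend days (Sat, Sun): 12 × 2 = 24.
Total: 24.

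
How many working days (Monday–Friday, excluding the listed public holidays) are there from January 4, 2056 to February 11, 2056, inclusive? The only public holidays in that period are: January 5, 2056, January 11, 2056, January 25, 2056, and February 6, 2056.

26 working days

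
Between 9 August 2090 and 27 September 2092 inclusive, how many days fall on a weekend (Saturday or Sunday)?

223

9 August 2090 is a Wednesday.
From 9 August 2090 to 27 September 2092 is 781 days inclusive.
781 = 7 × 111 + 4, so there are 111 full weeks plus 4 extra days.
Each full week contributes 2 weekend days (Sat, Sun): 111 × 2 = 222.
The 4 extra days are Wednesday, Thursday, Friday, Saturday — 1 of them qualifies.
Total: 222 + 1 = 223.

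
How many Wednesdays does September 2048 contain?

5

1 September 2048 is a Tuesday.
The range spans 30 days (inclusive of both endpoints).
30 = 7 × 4 + 2, so there are 4 full weeks plus 2 extra days.
Each full week contributes one Wednesday: 4 so far.
The 2 extra days are Tue, Wed — 1 of them qualifies.
Total: 4 + 1 = 5.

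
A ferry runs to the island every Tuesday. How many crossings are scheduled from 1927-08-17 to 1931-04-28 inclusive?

1927-08-17 is a Wednesday.
The range spans 1351 days (inclusive of both endpoints).
1351 = 7 × 193, so the span is exactly 193 full weeks.
Each full week contributes one Tuesday: 193 so far.
Total: 193.

193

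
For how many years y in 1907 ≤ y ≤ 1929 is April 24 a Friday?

3

Day of week of April 24 in each year:
1907: Wed, 1908: Fri ✓, 1909: Sat, 1910: Sun, 1911: Mon, 1912: Wed, 1913: Thu, 1914: Fri ✓, 1915: Sat, 1916: Mon, 1917: Tue, 1918: Wed, 1919: Thu, 1920: Sat, 1921: Sun, 1922: Mon, 1923: Tue, 1924: Thu, 1925: Fri ✓, 1926: Sat, 1927: Sun, 1928: Tue, 1929: Wed
Fridays: 1908, 1914, 1925.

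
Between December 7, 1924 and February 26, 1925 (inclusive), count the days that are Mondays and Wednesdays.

24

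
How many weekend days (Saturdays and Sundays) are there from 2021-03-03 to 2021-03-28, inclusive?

2021-03-03 is a Wednesday.
That's 26 days from start to end, counting both.
26 = 7 × 3 + 5, so there are 3 full weeks plus 5 extra days.
Each full week contributes 2 weekend days (Sat, Sun): 3 × 2 = 6.
The 5 extra days are Wednesday, Thursday, Friday, Saturday, Sunday — 2 of them qualify.
Total: 6 + 2 = 8.

8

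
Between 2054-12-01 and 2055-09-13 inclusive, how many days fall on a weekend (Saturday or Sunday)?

82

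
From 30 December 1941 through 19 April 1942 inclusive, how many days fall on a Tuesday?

16

30 December 1941 is a Tuesday.
That's 111 days from start to end, counting both.
111 = 7 × 15 + 6, so there are 15 full weeks plus 6 extra days.
Each full week contributes one Tuesday: 15 so far.
The 6 extra days are Tuesday, Wednesday, Thursday, Friday, Saturday, Sunday — 1 of them qualifies.
Total: 15 + 1 = 16.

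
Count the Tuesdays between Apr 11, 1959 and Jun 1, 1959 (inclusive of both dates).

Apr 11, 1959 is a Saturday.
From Apr 11, 1959 to Jun 1, 1959 is 52 days inclusive.
52 = 7 × 7 + 3, so there are 7 full weeks plus 3 extra days.
Each full week contributes one Tuesday: 7 so far.
The 3 extra days are Sat, Sun, Mon — none qualify.
Total: 7 + 0 = 7.

7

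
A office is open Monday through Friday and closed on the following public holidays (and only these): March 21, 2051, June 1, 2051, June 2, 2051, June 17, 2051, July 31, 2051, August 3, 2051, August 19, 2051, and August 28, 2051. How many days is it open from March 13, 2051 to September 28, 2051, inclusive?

138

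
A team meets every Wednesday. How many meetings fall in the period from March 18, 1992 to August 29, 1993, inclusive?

76

March 18, 1992 is a Wednesday.
That's 530 days from start to end, counting both.
530 = 7 × 75 + 5, so there are 75 full weeks plus 5 extra days.
Each full week contributes one Wednesday: 75 so far.
The 5 extra days are Wed, Thu, Fri, Sat, Sun — 1 of them qualifies.
Total: 75 + 1 = 76.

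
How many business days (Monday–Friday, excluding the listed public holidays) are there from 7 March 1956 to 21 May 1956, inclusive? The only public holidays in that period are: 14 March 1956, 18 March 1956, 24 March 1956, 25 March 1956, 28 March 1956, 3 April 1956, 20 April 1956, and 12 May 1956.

7 March 1956 is a Wednesday.
That's 76 days from start to end, counting both.
76 = 7 × 10 + 6, so there are 10 full weeks plus 6 extra days.
Each full week contributes 5 weekdays (Mon–Fri): 10 × 5 = 50.
The 6 extra days are Wednesday, Thursday, Friday, Saturday, Sunday, Monday — 4 of them qualify.
Total: 50 + 4 = 54.
Holidays: 14 March 1956 (Wed); 18 March 1956 (Sun); 24 March 1956 (Sat); 25 March 1956 (Sun); 28 March 1956 (Wed); 3 April 1956 (Tue); 20 April 1956 (Fri); 12 May 1956 (Sat).
4 of the 8 holidays fall on weekdays; the rest are weekends and were already excluded.
Business days: 54 − 4 = 50.

50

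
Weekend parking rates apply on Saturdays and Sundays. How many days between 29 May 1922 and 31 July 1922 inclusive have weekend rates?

18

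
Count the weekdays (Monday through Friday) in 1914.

261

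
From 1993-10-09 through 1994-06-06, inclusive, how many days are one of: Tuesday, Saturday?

69

1993-10-09 is a Saturday.
That's 241 days from start to end, counting both.
241 = 7 × 34 + 3, so there are 34 full weeks plus 3 extra days.
Each full week contributes 2 days from the set (Tue, Sat): 34 × 2 = 68.
The 3 extra days are Sat, Sun, Mon — 1 of them qualifies.
Total: 68 + 1 = 69.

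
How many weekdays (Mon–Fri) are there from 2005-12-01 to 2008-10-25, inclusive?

757

2005-12-01 is a Thursday.
From 2005-12-01 to 2008-10-25 is 1060 days inclusive.
1060 = 7 × 151 + 3, so there are 151 full weeks plus 3 extra days.
Each full week contributes 5 weekdays (Mon–Fri): 151 × 5 = 755.
The 3 extra days are Thu, Fri, Sat — 2 of them qualify.
Total: 755 + 2 = 757.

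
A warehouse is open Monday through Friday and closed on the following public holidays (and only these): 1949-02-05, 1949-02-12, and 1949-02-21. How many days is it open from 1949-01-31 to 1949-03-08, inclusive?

1949-01-31 is a Monday.
From 1949-01-31 to 1949-03-08 is 37 days inclusive.
37 = 7 × 5 + 2, so there are 5 full weeks plus 2 extra days.
Each full week contributes 5 weekdays (Mon–Fri): 5 × 5 = 25.
The 2 extra days are Mon, Tue — 2 of them qualify.
Total: 25 + 2 = 27.
Holidays: 1949-02-05 (Sat); 1949-02-12 (Sat); 1949-02-21 (Mon).
1 of the 3 holidays fall on weekdays; the rest are weekends and were already excluded.
Business days: 27 − 1 = 26.

26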